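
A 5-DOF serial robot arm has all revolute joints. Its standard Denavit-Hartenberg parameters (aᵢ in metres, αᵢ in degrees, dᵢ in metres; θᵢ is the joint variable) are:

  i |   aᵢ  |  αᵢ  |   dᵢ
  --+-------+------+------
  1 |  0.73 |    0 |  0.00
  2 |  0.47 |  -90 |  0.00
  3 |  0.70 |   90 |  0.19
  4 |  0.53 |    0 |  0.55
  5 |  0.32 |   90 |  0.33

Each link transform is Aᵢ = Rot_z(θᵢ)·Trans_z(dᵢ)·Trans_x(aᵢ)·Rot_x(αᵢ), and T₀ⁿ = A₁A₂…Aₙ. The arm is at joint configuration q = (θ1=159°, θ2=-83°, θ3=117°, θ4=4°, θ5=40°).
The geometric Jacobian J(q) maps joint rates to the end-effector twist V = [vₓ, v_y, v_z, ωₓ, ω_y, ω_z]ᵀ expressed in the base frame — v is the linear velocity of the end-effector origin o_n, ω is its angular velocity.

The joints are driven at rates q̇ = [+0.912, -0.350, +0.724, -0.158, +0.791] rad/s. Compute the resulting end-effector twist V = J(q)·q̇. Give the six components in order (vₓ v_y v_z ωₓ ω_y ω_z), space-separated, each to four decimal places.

-0.9655 -1.9054 0.0320 -0.5660 0.7224 0.2746

o_n = [-0.9743, 0.9445, -1.6994]
J₁: ẑ×o_n = [-0.9445, -0.9743, 0.0000], ω = ẑ
J2: z=[0.0000, 0.0000, 1.0000] o=[-0.6815, 0.2616, 0.0000] → [-0.6829, -0.2928, 0.0000, 0.0000, 0.0000, 1.0000]
J3: z=[-0.9703, 0.2419, 0.0000] o=[-0.5678, 0.7176, 0.0000] → [-0.4111, -1.6489, -0.1218, -0.9703, 0.2419, 0.0000]
J4: z=[0.2156, 0.8645, -0.4540] o=[-0.8290, 0.4553, -0.6237] → [-0.7079, 0.2978, 0.2310, 0.2156, 0.8645, -0.4540]
J5: z=[0.2156, 0.8645, -0.4540] o=[-0.8044, 0.7068, -1.3445] → [-0.1989, 0.1536, 0.1981, 0.2156, 0.8645, -0.4540]
V = J·q̇ = [-0.9655, -1.9054, 0.0320, -0.5660, 0.7224, 0.2746]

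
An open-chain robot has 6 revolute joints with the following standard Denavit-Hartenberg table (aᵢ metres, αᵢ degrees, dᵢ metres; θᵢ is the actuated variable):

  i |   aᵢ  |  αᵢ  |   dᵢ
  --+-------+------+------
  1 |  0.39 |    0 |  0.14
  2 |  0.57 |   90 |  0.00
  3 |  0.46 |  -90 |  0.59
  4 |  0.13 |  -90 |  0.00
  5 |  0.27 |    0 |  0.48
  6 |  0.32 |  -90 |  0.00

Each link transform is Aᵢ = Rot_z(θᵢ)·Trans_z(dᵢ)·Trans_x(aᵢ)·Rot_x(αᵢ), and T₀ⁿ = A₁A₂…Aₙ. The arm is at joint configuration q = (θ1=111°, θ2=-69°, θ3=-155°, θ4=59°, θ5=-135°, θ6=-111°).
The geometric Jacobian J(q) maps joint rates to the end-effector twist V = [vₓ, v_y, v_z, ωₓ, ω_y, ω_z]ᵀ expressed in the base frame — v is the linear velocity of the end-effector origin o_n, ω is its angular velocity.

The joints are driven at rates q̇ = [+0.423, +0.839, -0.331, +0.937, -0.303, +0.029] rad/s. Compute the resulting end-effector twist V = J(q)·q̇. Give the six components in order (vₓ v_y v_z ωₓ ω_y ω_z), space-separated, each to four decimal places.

o_n = [0.6245, 0.3706, 0.2530]
J₁: ẑ×o_n = [-0.3706, 0.6245, 0.0000], ω = ẑ
J2: z=[0.0000, 0.0000, 1.0000] o=[-0.1398, 0.3641, 0.1400] → [-0.0065, 0.7643, 0.0000, 0.0000, 0.0000, 1.0000]
J3: z=[0.6691, -0.7431, 0.0000] o=[0.2838, 0.7455, 0.1400] → [-0.0840, -0.0756, 0.0023, 0.6691, -0.7431, 0.0000]
J4: z=[0.3141, 0.2828, -0.9063] o=[0.3688, 0.0281, -0.0544] → [0.3974, -0.3283, 0.0353, 0.3141, 0.2828, -0.9063]
J5: z=[0.2327, 0.9026, 0.3623] o=[0.2491, 0.0703, -0.0827] → [0.1942, 0.0579, -0.2689, 0.2327, 0.9026, 0.3623]
J6: z=[0.2327, 0.9026, 0.3623] o=[0.5965, 0.4955, -0.0403] → [0.3100, -0.0581, -0.0543, 0.2327, 0.9026, 0.3623]
V = J·q̇ = [0.1880, 0.6036, 0.1122, 0.0090, 0.2636, 0.3135]

0.1880 0.6036 0.1122 0.0090 0.2636 0.3135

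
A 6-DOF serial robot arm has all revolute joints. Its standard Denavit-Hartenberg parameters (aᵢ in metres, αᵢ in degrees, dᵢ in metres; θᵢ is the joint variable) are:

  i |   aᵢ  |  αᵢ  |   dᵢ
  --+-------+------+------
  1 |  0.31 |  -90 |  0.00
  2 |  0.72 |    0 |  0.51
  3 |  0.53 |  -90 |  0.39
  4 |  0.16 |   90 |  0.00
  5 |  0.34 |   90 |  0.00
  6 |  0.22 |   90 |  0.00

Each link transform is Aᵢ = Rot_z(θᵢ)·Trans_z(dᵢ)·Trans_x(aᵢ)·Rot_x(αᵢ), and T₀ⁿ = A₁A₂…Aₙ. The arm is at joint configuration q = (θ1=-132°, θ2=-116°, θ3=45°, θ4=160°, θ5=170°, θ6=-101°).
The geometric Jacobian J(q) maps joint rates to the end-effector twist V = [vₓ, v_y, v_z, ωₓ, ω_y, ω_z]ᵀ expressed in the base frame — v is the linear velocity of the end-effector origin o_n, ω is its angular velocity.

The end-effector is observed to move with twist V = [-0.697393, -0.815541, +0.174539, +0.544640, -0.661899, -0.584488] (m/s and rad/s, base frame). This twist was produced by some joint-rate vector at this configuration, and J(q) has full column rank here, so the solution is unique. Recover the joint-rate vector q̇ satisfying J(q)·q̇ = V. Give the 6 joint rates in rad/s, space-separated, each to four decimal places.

-0.1480 0.9270 -0.8190 -0.2810 -0.8220 0.5520

o_n = [0.6979, -0.9414, 1.1802]
J₁: ẑ×o_n = [0.9414, 0.6979, -0.0000], ω = ẑ
J2: z=[0.7431, -0.6691, 0.0000] o=[-0.2074, -0.2304, 0.0000] → [-0.7897, -0.8770, 0.0774, 0.7431, -0.6691, 0.0000]
J3: z=[0.7431, -0.6691, 0.0000] o=[0.3828, -0.3371, 0.6471] → [-0.3567, -0.3961, -0.2383, 0.7431, -0.6691, 0.0000]
J4: z=[-0.6327, -0.7027, -0.3256] o=[0.5571, -0.7263, 1.1483] → [-0.0925, -0.0256, 0.2350, -0.6327, -0.7027, -0.3256]
J5: z=[-0.7728, 0.5460, 0.3234] o=[0.5492, -0.6533, 1.0061] → [0.1882, 0.1826, 0.1415, -0.7728, 0.5460, 0.3234]
J6: z=[-0.6317, -0.6128, -0.4749] o=[0.5284, -0.8475, 1.2844] → [0.0192, -0.1463, 0.1632, -0.6317, -0.6128, -0.4749]
q̇ = J⁺·V = [-0.1480, 0.9270, -0.8190, -0.2810, -0.8220, 0.5520]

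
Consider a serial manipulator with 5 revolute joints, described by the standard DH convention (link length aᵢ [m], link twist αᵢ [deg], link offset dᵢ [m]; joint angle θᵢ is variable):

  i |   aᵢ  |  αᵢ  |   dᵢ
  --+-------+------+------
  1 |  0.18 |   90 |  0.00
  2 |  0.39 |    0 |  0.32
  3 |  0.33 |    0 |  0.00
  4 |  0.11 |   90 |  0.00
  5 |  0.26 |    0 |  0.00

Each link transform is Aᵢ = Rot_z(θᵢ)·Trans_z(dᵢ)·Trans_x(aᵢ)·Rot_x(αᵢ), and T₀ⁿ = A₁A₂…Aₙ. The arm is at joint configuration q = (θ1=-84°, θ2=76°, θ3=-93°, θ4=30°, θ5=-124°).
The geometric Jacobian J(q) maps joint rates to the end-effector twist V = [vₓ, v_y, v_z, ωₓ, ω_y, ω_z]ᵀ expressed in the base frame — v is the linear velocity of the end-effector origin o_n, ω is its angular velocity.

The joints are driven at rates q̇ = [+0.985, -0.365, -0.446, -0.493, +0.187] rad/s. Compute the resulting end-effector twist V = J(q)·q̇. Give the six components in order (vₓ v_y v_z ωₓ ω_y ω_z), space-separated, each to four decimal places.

o_n = [-0.0458, -0.5633, 0.2740]
J₁: ẑ×o_n = [0.5633, -0.0458, 0.0000], ω = ẑ
J2: z=[-0.9945, -0.1045, 0.0000] o=[0.0188, -0.1790, 0.0000] → [-0.0286, 0.2725, 0.3754, -0.9945, -0.1045, 0.0000]
J3: z=[-0.9945, -0.1045, 0.0000] o=[-0.2896, -0.3063, 0.3784] → [0.0109, -0.1039, 0.2811, -0.9945, -0.1045, 0.0000]
J4: z=[-0.9945, -0.1045, 0.0000] o=[-0.2566, -0.6201, 0.2819] → [0.0008, -0.0079, -0.0345, -0.9945, -0.1045, 0.0000]
J5: z=[0.0235, -0.2237, -0.9744] o=[-0.2454, -0.7267, 0.3067] → [0.1665, -0.1937, 0.0485, 0.0235, -0.2237, -0.9744]
V = J·q̇ = [0.5912, -0.1306, -0.2363, 1.3013, 0.0945, 0.8028]

0.5912 -0.1306 -0.2363 1.3013 0.0945 0.8028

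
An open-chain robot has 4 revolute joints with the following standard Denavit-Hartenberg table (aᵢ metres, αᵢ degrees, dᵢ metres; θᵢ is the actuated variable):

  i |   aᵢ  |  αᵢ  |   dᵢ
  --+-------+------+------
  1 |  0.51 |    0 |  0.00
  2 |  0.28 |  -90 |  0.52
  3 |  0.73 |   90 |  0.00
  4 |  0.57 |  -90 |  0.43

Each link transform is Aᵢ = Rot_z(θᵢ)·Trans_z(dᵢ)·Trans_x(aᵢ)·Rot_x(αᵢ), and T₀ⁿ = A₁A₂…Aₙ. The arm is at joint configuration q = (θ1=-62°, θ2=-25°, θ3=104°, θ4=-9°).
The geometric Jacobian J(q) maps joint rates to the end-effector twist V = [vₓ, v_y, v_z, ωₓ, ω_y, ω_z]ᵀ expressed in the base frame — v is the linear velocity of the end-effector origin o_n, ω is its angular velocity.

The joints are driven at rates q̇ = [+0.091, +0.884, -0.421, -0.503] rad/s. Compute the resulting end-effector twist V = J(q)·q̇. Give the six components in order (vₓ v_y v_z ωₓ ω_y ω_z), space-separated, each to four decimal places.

0.1675 -0.6423 0.0875 -0.4460 0.4654 1.0967

o_n = [0.1705, -0.8389, -0.8386]
J₁: ẑ×o_n = [0.8389, 0.1705, -0.0000], ω = ẑ
J2: z=[0.0000, 0.0000, 1.0000] o=[0.2394, -0.4503, 0.0000] → [0.3886, -0.0689, 0.0000, 0.0000, 0.0000, 1.0000]
J3: z=[0.9986, 0.0523, 0.0000] o=[0.2541, -0.7299, 0.5200] → [-0.0711, 1.3567, -0.1044, 0.9986, 0.0523, 0.0000]
J4: z=[0.0508, -0.9690, -0.2419] o=[0.2448, -0.5536, -0.1883] → [0.5611, 0.0510, -0.0865, 0.0508, -0.9690, -0.2419]
V = J·q̇ = [0.1675, -0.6423, 0.0875, -0.4460, 0.4654, 1.0967]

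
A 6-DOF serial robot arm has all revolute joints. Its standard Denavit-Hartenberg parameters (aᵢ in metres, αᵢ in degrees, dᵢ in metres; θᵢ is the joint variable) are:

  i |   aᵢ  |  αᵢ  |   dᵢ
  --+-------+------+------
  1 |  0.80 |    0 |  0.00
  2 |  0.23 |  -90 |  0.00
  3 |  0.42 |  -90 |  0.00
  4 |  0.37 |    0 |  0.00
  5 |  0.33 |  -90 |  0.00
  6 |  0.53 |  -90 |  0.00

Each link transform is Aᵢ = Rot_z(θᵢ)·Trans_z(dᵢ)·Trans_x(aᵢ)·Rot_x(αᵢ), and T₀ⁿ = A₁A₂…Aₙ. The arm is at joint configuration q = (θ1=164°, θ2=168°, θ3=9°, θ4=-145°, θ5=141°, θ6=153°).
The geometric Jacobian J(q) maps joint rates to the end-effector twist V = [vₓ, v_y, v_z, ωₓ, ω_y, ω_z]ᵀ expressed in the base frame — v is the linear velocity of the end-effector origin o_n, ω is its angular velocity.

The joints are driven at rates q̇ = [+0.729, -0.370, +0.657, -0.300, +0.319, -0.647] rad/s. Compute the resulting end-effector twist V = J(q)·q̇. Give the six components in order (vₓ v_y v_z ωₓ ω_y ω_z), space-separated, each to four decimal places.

o_n = [-0.4595, 0.2851, 0.2416]
J₁: ẑ×o_n = [-0.2851, -0.4595, 0.0000], ω = ẑ
J2: z=[0.0000, 0.0000, 1.0000] o=[-0.7690, 0.2205, 0.0000] → [-0.0646, 0.3095, 0.0000, 0.0000, 0.0000, 1.0000]
J3: z=[0.4695, 0.8829, 0.0000] o=[-0.5659, 0.1125, 0.0000] → [0.2133, -0.1134, -0.0130, 0.4695, 0.8829, 0.0000]
J4: z=[-0.1381, 0.0734, -0.9877] o=[-0.1997, -0.0822, -0.0657] → [0.3853, 0.2991, -0.0316, -0.1381, 0.0734, -0.9877]
J5: z=[-0.1381, 0.0734, -0.9877] o=[-0.3643, 0.2457, -0.0183] → [0.0580, 0.1299, 0.0016, -0.1381, 0.0734, -0.9877]
J6: z=[-0.4075, -0.9131, -0.0109] o=[-0.0664, 0.1134, -0.0698] → [-0.2824, 0.1312, -0.4289, -0.4075, -0.9131, -0.0109]
V = J·q̇ = [0.0418, -0.6572, 0.2789, 0.5695, 1.1723, 0.3473]

0.0418 -0.6572 0.2789 0.5695 1.1723 0.3473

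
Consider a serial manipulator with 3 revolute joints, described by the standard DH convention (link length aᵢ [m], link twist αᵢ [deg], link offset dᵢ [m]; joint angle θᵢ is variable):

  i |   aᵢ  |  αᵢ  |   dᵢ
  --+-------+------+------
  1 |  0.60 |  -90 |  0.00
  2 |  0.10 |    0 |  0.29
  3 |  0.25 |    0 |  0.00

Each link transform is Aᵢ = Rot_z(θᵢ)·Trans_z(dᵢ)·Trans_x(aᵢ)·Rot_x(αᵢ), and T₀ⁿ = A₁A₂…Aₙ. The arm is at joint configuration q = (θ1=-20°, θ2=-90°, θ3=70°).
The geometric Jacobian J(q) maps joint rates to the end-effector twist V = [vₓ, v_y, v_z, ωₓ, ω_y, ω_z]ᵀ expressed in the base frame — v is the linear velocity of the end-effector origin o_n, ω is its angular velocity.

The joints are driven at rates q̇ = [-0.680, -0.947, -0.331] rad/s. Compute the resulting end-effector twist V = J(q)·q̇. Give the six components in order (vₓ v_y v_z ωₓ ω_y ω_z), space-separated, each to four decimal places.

-0.2005 -0.5312 0.3002 -0.4371 -1.2009 -0.6800

o_n = [0.8838, -0.0130, 0.1855]
J₁: ẑ×o_n = [0.0130, 0.8838, -0.0000], ω = ẑ
J2: z=[0.3420, 0.9397, 0.0000] o=[0.5638, -0.2052, 0.0000] → [0.1743, -0.0634, -0.2349, 0.3420, 0.9397, 0.0000]
J3: z=[0.3420, 0.9397, 0.0000] o=[0.6630, 0.0673, 0.1000] → [0.0803, -0.0292, -0.2349, 0.3420, 0.9397, 0.0000]
V = J·q̇ = [-0.2005, -0.5312, 0.3002, -0.4371, -1.2009, -0.6800]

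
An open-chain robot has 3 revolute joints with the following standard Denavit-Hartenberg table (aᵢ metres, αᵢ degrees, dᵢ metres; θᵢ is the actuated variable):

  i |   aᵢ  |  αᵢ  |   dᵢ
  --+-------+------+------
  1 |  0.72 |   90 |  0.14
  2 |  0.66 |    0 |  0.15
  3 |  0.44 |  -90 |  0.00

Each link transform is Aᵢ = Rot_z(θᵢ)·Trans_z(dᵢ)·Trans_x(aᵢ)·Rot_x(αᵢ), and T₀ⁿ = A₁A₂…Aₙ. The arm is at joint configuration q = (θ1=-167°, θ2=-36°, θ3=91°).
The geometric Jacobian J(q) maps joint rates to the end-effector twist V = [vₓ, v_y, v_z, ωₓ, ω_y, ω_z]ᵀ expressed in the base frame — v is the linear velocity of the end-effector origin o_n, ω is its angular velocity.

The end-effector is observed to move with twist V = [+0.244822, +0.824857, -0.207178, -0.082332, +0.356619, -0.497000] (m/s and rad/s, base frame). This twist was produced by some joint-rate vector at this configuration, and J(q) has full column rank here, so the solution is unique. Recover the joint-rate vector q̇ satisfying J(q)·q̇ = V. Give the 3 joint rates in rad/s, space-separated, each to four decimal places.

-0.4970 -0.5610 0.9270

o_n = [-1.5015, -0.1927, 0.1125]
J₁: ẑ×o_n = [0.1927, -1.5015, 0.0000], ω = ẑ
J2: z=[-0.2250, 0.9744, 0.0000] o=[-0.7015, -0.1620, 0.1400] → [-0.0268, -0.0062, 0.7863, -0.2250, 0.9744, 0.0000]
J3: z=[-0.2250, 0.9744, 0.0000] o=[-1.2556, -0.1359, -0.2479] → [0.3512, 0.0811, 0.2524, -0.2250, 0.9744, 0.0000]
q̇ = J⁺·V = [-0.4970, -0.5610, 0.9270]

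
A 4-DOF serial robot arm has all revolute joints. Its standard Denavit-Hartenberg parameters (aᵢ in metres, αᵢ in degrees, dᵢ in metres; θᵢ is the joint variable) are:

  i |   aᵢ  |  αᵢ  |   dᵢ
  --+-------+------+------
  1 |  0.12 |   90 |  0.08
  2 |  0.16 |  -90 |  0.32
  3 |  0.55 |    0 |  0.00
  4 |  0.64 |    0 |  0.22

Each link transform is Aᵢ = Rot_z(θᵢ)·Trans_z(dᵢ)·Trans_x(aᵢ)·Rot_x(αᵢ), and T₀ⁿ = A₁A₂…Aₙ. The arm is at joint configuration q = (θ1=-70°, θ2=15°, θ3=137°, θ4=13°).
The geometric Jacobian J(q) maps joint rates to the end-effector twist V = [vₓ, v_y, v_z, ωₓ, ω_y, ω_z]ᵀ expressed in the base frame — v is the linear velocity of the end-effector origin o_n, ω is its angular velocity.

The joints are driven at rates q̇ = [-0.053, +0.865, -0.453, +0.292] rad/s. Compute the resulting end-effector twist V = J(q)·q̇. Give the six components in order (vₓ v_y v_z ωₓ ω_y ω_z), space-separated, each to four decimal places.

0.3683 -0.1089 -0.6574 -0.7986 -0.3350 -0.2085

o_n = [0.1109, 0.7920, 0.0864]
J₁: ẑ×o_n = [-0.7920, 0.1109, 0.0000], ω = ẑ
J2: z=[-0.9397, -0.3420, 0.0000] o=[0.0410, -0.1128, 0.0800] → [-0.0022, 0.0060, -0.8263, -0.9397, -0.3420, 0.0000]
J3: z=[-0.0885, 0.2432, 0.9659] o=[-0.2068, -0.3674, 0.1214] → [-1.1285, 0.3038, -0.1799, -0.0885, 0.2432, 0.9659]
J4: z=[-0.0885, 0.2432, 0.9659] o=[0.0128, 0.1260, 0.0173] → [-0.6265, 0.1009, -0.0828, -0.0885, 0.2432, 0.9659]
V = J·q̇ = [0.3683, -0.1089, -0.6574, -0.7986, -0.3350, -0.2085]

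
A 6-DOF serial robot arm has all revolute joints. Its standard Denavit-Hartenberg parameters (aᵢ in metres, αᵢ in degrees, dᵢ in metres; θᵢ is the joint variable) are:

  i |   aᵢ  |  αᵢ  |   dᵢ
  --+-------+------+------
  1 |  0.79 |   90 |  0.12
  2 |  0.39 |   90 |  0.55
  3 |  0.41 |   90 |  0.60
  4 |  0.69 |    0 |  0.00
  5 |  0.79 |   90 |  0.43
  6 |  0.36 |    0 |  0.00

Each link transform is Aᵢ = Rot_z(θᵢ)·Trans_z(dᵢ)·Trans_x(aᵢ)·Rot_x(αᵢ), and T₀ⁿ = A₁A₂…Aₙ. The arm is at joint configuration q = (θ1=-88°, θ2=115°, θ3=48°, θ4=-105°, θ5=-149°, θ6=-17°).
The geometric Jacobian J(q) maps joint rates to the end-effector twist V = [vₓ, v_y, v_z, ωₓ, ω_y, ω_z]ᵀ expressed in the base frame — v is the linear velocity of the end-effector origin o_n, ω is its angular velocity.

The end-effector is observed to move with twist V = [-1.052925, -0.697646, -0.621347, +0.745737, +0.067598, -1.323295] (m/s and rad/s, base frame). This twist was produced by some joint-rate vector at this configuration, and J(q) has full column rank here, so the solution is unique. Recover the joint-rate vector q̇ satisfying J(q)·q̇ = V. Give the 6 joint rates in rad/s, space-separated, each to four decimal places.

-0.7990 -0.6190 -0.1440 -0.7780 0.5240 -0.4180

o_n = [-0.2207, -1.4827, 1.0756]
J₁: ẑ×o_n = [1.4827, -0.2207, 0.0000], ω = ẑ
J2: z=[-0.9994, -0.0349, 0.0000] o=[0.0276, -0.7895, 0.1200] → [-0.0334, 0.9550, 0.6841, -0.9994, -0.0349, 0.0000]
J3: z=[0.0316, -0.9058, 0.4226] o=[-0.5278, -0.6440, 0.4735] → [-0.1910, 0.1107, 0.2516, 0.0316, -0.9058, 0.4226]
J4: z=[0.6578, 0.3372, 0.6735] o=[-0.8174, -1.0822, 0.9757] → [0.3034, 0.3361, -0.4646, 0.6578, 0.3372, 0.6735]
J5: z=[0.6578, 0.3372, 0.6735] o=[-0.7041, -0.5244, 0.5857] → [0.8107, 0.0033, -0.7933, 0.6578, 0.3372, 0.6735]
J6: z=[-0.7147, -0.0029, 0.6994] o=[-0.2334, -1.1231, 1.0642] → [0.2515, 0.0170, 0.2570, -0.7147, -0.0029, 0.6994]
q̇ = J⁺·V = [-0.7990, -0.6190, -0.1440, -0.7780, 0.5240, -0.4180]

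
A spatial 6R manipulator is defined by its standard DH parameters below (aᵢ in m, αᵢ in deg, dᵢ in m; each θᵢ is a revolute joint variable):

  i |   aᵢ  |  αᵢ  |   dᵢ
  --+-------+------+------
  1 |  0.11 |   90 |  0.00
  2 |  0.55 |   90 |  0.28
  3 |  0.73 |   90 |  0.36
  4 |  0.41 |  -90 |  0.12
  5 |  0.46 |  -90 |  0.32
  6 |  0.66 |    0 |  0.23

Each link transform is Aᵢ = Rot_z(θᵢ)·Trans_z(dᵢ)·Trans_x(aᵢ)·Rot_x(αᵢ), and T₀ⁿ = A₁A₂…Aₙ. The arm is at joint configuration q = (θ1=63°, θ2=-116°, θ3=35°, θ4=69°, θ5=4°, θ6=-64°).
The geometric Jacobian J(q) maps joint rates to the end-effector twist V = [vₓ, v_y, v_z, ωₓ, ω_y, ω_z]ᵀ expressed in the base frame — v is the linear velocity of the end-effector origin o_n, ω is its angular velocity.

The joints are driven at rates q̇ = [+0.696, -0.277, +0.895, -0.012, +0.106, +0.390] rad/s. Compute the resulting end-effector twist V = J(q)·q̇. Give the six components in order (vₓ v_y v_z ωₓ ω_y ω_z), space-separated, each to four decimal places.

1.5481 -0.3675 0.7314 -0.3165 -0.5973 1.3806

o_n = [-0.2891, -1.8379, 0.1465]
J₁: ẑ×o_n = [1.8379, -0.2891, 0.0000], ω = ẑ
J2: z=[0.8910, -0.4540, 0.0000] o=[0.0499, 0.0980, 0.0000] → [-0.0665, -0.1305, -1.8788, 0.8910, -0.4540, 0.0000]
J3: z=[-0.4080, -0.8008, 0.4384] o=[0.1900, -0.2439, -0.4943] → [0.1855, 0.0515, 0.2668, -0.4080, -0.8008, 0.4384]
J4: z=[-0.8440, 0.1479, -0.5155] o=[0.2971, -0.9559, -0.8740] → [-0.3038, 1.1635, 0.8311, -0.8440, 0.1479, -0.5155]
J5: z=[-0.4711, 0.2548, 0.8444] o=[0.0908, -1.3300, -0.8762] → [0.6895, 0.1611, 0.3361, -0.4711, 0.2548, 0.8444]
J6: z=[0.8598, -0.0808, 0.5041] o=[-0.1505, -1.6917, -0.5227] → [0.0196, -0.6453, -0.1369, 0.8598, -0.0808, 0.5041]
V = J·q̇ = [1.5481, -0.3675, 0.7314, -0.3165, -0.5973, 1.3806]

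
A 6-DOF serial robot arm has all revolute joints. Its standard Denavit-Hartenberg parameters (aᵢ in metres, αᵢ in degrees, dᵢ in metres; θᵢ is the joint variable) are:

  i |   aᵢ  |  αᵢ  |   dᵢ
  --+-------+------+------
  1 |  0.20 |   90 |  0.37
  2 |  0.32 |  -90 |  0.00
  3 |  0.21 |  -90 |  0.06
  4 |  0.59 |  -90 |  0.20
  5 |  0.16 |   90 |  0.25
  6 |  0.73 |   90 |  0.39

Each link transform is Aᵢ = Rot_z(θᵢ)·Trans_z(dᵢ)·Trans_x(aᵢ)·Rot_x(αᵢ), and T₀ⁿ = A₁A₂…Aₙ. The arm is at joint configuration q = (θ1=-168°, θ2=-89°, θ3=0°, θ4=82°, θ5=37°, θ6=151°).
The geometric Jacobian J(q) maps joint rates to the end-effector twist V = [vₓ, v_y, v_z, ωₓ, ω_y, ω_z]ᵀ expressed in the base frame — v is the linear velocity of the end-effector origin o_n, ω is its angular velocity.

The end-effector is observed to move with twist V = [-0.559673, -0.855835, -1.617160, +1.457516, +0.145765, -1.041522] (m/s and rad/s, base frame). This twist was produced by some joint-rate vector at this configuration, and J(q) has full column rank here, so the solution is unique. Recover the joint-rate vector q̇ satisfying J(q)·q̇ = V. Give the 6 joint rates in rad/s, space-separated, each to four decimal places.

o_n = [0.4228, -0.7274, 0.3684]
J₁: ẑ×o_n = [0.7274, 0.4228, -0.0000], ω = ẑ
J2: z=[-0.2079, 0.9781, 0.0000] o=[-0.1956, -0.0416, 0.3700] → [-0.0016, -0.0003, -0.4624, -0.2079, 0.9781, 0.0000]
J3: z=[-0.9780, -0.2079, 0.0175] o=[-0.2011, -0.0427, 0.0500] → [-0.0542, 0.3222, 0.7993, -0.9780, -0.2079, 0.0175]
J4: z=[0.2079, -0.9781, -0.0000] o=[-0.2634, -0.0560, -0.1589] → [-0.5157, -0.1096, 0.5316, 0.2079, -0.9781, -0.0000]
J5: z=[0.1530, 0.0325, 0.9877] o=[0.3482, -0.1305, -0.2512] → [0.6098, -0.0211, -0.0938, 0.1530, 0.0325, 0.9877]
J6: z=[0.7475, -0.6576, -0.0941] o=[0.4899, -0.0019, -0.0242] → [-0.3265, -0.2871, -0.5864, 0.7475, -0.6576, -0.0941]
q̇ = J⁺·V = [-0.8830, -0.1250, -0.8780, -0.7520, -0.0510, 0.9860]

-0.8830 -0.1250 -0.8780 -0.7520 -0.0510 0.9860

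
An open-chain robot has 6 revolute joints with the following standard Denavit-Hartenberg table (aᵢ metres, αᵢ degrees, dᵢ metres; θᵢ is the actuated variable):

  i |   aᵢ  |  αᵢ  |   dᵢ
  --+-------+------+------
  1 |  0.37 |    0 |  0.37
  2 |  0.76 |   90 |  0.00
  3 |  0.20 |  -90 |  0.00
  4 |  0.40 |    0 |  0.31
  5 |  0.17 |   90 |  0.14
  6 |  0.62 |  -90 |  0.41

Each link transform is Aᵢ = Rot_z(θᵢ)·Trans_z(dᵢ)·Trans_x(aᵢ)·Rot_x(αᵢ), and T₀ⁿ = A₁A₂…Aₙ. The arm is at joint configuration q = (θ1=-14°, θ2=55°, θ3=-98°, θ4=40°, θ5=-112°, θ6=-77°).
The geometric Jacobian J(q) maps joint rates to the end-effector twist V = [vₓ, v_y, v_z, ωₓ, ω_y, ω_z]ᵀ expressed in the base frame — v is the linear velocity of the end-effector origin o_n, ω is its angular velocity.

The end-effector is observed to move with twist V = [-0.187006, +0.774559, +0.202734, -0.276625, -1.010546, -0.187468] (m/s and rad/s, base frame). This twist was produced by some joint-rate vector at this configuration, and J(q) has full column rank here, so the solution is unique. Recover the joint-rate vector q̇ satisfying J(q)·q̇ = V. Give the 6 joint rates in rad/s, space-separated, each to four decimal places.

o_n = [0.9027, 0.1659, 0.1814]
J₁: ẑ×o_n = [-0.1659, 0.9027, 0.0000], ω = ẑ
J2: z=[0.0000, 0.0000, 1.0000] o=[0.3590, -0.0895, 0.3700] → [-0.2554, 0.5437, 0.0000, 0.0000, 0.0000, 1.0000]
J3: z=[0.6561, -0.7547, 0.0000] o=[0.9326, 0.4091, 0.3700] → [0.1423, 0.1237, -0.1821, 0.6561, -0.7547, 0.0000]
J4: z=[0.7474, 0.6497, -0.1392] o=[0.9116, 0.3908, 0.1719] → [-0.0252, -0.0058, -0.1623, 0.7474, 0.6497, -0.1392]
J5: z=[0.7474, 0.6497, -0.1392] o=[0.9424, 0.7583, -0.1746] → [0.1489, -0.2606, -0.4169, 0.7474, 0.6497, -0.1392]
J6: z=[0.3026, -0.1464, 0.9418] o=[1.1476, 0.7224, -0.2461] → [0.4616, -0.3600, -0.2043, 0.3026, -0.1464, 0.9418]
q̇ = J⁺·V = [0.7220, -0.4980, 0.7530, -0.4310, -0.3750, -0.5560]

0.7220 -0.4980 0.7530 -0.4310 -0.3750 -0.5560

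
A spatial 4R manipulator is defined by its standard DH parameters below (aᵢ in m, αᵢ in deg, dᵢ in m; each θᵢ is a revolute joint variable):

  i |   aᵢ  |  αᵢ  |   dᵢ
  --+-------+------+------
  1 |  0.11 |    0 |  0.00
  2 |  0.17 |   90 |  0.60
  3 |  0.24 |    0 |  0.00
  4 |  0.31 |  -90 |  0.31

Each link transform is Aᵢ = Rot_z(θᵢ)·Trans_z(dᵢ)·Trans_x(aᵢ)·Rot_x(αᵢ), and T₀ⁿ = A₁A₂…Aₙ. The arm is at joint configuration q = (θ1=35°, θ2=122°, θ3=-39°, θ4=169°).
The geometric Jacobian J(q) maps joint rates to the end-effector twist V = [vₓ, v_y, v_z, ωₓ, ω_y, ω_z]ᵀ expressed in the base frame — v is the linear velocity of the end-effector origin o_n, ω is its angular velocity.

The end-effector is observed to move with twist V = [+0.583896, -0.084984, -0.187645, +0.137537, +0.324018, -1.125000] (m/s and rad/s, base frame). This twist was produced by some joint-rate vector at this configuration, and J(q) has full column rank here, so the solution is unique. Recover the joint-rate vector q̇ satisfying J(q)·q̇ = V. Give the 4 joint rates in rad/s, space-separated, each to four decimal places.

o_n = [0.0665, 0.4099, 0.6864]
J₁: ẑ×o_n = [-0.4099, 0.0665, 0.0000], ω = ẑ
J2: z=[0.0000, 0.0000, 1.0000] o=[0.0901, 0.0631, 0.0000] → [-0.3468, -0.0236, 0.0000, 0.0000, 0.0000, 1.0000]
J3: z=[0.3907, 0.9205, 0.0000] o=[-0.0664, 0.1295, 0.6000] → [0.0796, -0.0338, -0.0127, 0.3907, 0.9205, 0.0000]
J4: z=[0.3907, 0.9205, 0.0000] o=[-0.2381, 0.2024, 0.4490] → [0.2186, -0.0928, -0.1993, 0.3907, 0.9205, 0.0000]
q̇ = J⁺·V = [-0.4630, -0.6620, -0.6300, 0.9820]

-0.4630 -0.6620 -0.6300 0.9820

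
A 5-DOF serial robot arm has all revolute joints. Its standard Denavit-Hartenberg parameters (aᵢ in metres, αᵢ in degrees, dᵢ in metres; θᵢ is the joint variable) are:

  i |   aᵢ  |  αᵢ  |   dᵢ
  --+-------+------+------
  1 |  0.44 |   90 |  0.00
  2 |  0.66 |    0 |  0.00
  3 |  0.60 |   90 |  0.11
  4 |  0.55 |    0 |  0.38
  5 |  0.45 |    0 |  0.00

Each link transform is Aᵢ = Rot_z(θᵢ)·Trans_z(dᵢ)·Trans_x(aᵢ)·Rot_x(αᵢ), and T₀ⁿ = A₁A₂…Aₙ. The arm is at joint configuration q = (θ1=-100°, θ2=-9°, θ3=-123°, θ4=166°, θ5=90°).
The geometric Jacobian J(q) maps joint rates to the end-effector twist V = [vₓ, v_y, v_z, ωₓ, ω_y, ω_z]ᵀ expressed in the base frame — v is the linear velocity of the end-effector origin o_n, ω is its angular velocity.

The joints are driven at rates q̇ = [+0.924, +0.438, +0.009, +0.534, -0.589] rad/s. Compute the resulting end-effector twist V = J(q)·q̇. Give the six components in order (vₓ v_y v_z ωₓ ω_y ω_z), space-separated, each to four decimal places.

1.0716 0.0119 0.2427 -0.4473 0.0374 0.8872

o_n = [0.0451, -0.8588, 0.1826]
J₁: ẑ×o_n = [0.8588, 0.0451, -0.0000], ω = ẑ
J2: z=[-0.9848, 0.1736, 0.0000] o=[-0.0764, -0.4333, 0.0000] → [0.0317, 0.1799, 0.3979, -0.9848, 0.1736, 0.0000]
J3: z=[-0.9848, 0.1736, 0.0000] o=[-0.1896, -1.0753, -0.1032] → [0.0496, 0.2815, -0.2539, -0.9848, 0.1736, 0.0000]
J4: z=[0.1290, 0.7319, 0.6691] o=[-0.2282, -0.6608, -0.5491] → [0.6680, 0.0885, -0.2256, 0.1290, 0.7319, 0.6691]
J5: z=[0.1290, 0.7319, 0.6691] o=[-0.3722, -0.7113, 0.1017] → [0.1579, 0.2688, -0.3245, 0.1290, 0.7319, 0.6691]
V = J·q̇ = [1.0716, 0.0119, 0.2427, -0.4473, 0.0374, 0.8872]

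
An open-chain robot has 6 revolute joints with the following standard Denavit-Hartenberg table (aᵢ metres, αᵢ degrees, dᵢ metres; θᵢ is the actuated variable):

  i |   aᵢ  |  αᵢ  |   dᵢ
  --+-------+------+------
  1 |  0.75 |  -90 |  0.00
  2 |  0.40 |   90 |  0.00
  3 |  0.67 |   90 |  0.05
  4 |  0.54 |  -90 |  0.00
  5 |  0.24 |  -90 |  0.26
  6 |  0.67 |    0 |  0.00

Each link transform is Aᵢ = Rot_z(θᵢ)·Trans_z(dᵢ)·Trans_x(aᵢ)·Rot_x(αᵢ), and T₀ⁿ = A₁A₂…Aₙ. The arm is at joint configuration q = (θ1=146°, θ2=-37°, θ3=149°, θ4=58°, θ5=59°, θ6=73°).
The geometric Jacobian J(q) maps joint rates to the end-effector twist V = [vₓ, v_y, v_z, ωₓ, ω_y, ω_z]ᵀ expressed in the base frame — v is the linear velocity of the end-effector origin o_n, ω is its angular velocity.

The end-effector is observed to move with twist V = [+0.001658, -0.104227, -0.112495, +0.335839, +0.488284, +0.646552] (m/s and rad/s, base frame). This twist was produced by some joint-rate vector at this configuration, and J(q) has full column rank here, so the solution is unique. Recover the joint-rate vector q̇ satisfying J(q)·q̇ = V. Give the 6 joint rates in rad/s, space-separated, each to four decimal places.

0.9350 0.7430 -0.0270 -0.9640 0.3480 0.5290

o_n = [0.0584, -0.5216, -0.1997]
J₁: ẑ×o_n = [0.5216, 0.0584, -0.0000], ω = ẑ
J2: z=[-0.5592, -0.8290, 0.0000] o=[-0.6218, 0.4194, 0.0000] → [0.1655, -0.1116, 1.0901, -0.5592, -0.8290, 0.0000]
J3: z=[0.4989, -0.3365, 0.7986] o=[-0.8866, 0.5980, 0.2407] → [1.0424, 0.9745, -0.2406, 0.4989, -0.3365, 0.7986]
J4: z=[-0.8203, -0.4806, 0.3100] o=[-0.6744, 0.0386, -0.0650] → [0.2384, 0.1166, 0.8118, -0.8203, -0.4806, 0.3100]
J5: z=[0.0273, 0.5084, 0.8607] o=[-0.3659, -0.3472, 0.1532] → [-0.0293, 0.3749, -0.2205, 0.0273, 0.5084, 0.8607]
J6: z=[-0.0671, 0.8600, -0.5059] o=[-0.1194, -0.2045, 0.3631] → [-0.6444, -0.1278, -0.1317, -0.0671, 0.8600, -0.5059]
q̇ = J⁺·V = [0.9350, 0.7430, -0.0270, -0.9640, 0.3480, 0.5290]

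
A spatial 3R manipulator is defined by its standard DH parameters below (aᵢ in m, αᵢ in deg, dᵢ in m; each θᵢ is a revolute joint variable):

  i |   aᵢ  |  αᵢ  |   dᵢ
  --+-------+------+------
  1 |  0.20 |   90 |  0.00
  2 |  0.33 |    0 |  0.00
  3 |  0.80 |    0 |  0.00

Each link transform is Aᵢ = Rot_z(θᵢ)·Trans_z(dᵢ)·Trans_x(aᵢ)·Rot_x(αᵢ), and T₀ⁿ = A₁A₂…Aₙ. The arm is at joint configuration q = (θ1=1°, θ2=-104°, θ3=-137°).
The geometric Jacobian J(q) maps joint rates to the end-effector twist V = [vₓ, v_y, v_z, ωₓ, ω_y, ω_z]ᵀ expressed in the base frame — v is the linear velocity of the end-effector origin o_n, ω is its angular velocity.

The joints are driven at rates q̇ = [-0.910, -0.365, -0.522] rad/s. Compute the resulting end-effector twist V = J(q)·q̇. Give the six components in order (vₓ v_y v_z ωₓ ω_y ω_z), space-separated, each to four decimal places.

0.4994 0.2523 0.3732 -0.0155 0.8869 -0.9100

o_n = [-0.2676, -0.0047, 0.3795]
J₁: ẑ×o_n = [0.0047, -0.2676, 0.0000], ω = ẑ
J2: z=[0.0175, -0.9998, 0.0000] o=[0.2000, 0.0035, 0.0000] → [-0.3794, -0.0066, -0.4677, 0.0175, -0.9998, 0.0000]
J3: z=[0.0175, -0.9998, 0.0000] o=[0.1201, 0.0021, -0.3202] → [-0.6996, -0.0122, -0.3878, 0.0175, -0.9998, 0.0000]
V = J·q̇ = [0.4994, 0.2523, 0.3732, -0.0155, 0.8869, -0.9100]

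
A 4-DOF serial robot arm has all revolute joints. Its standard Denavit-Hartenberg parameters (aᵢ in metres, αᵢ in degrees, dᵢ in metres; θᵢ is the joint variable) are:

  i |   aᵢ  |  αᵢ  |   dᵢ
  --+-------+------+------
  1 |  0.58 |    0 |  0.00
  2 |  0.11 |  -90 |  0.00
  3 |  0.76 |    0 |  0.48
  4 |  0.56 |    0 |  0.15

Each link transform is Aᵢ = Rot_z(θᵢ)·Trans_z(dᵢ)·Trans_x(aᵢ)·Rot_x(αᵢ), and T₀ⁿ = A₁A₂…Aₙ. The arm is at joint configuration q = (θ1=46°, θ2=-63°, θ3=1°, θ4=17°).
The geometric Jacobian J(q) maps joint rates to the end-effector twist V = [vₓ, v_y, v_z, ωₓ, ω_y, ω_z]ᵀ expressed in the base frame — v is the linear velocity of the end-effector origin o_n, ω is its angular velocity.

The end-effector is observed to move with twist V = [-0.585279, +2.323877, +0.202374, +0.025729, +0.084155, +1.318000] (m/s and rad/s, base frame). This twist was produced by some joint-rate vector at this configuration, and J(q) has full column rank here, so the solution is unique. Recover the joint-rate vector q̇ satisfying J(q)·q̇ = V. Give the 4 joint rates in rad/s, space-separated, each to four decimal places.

o_n = [1.9283, 0.6096, -0.1863]
J₁: ẑ×o_n = [-0.6096, 1.9283, 0.0000], ω = ẑ
J2: z=[0.0000, 0.0000, 1.0000] o=[0.4029, 0.4172, 0.0000] → [-0.1924, 1.5254, 0.0000, 0.0000, 0.0000, 1.0000]
J3: z=[0.2924, 0.9563, 0.0000] o=[0.5081, 0.3851, 0.0000] → [-0.1782, 0.0545, -1.2925, 0.2924, 0.9563, 0.0000]
J4: z=[0.2924, 0.9563, 0.0000] o=[1.3751, 0.6219, -0.0133] → [-0.1655, 0.0506, -0.5326, 0.2924, 0.9563, 0.0000]
q̇ = J⁺·V = [0.7700, 0.5480, -0.3280, 0.4160]

0.7700 0.5480 -0.3280 0.4160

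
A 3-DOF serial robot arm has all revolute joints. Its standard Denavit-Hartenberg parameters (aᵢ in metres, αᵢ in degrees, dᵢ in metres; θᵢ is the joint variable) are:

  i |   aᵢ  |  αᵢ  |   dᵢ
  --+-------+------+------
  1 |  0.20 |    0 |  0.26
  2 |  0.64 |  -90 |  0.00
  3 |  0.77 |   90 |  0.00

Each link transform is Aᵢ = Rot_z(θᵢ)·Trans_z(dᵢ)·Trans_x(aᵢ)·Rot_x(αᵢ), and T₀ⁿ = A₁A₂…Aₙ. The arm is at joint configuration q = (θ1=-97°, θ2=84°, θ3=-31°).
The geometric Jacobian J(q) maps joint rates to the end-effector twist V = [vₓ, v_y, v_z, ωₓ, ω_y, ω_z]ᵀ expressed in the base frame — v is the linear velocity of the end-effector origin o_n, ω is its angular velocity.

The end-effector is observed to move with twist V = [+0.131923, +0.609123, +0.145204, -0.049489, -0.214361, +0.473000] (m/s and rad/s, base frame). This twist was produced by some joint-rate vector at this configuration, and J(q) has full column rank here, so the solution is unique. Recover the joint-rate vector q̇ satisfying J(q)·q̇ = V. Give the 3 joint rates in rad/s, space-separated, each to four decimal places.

0.3960 0.0770 -0.2200

o_n = [1.2423, -0.4909, 0.6566]
J₁: ẑ×o_n = [0.4909, 1.2423, -0.0000], ω = ẑ
J2: z=[0.0000, 0.0000, 1.0000] o=[-0.0244, -0.1985, 0.2600] → [0.2924, 1.2667, -0.0000, 0.0000, 0.0000, 1.0000]
J3: z=[0.2250, 0.9744, 0.0000] o=[0.5992, -0.3425, 0.2600] → [0.3864, -0.0892, -0.6600, 0.2250, 0.9744, 0.0000]
q̇ = J⁺·V = [0.3960, 0.0770, -0.2200]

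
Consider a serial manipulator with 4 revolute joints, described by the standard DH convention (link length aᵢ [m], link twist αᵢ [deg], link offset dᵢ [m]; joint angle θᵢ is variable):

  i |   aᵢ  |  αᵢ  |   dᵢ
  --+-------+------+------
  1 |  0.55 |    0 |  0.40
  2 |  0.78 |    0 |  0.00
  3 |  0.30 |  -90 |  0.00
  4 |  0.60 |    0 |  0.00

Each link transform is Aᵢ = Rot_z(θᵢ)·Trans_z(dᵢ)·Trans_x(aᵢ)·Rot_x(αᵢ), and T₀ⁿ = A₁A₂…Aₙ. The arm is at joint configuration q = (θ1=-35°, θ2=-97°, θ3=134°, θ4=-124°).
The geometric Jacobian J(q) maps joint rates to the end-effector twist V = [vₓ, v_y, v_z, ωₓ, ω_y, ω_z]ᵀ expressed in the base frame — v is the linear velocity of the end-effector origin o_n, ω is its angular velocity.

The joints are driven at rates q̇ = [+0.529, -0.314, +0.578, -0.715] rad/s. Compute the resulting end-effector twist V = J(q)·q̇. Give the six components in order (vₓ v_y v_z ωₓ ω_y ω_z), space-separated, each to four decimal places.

-0.0630 0.0856 -0.2399 0.0250 -0.7146 0.7930

o_n = [-0.1069, -0.8964, 0.8974]
J₁: ẑ×o_n = [0.8964, -0.1069, 0.0000], ω = ẑ
J2: z=[0.0000, 0.0000, 1.0000] o=[0.4505, -0.3155, 0.4000] → [0.5809, -0.5574, 0.0000, 0.0000, 0.0000, 1.0000]
J3: z=[0.0000, 0.0000, 1.0000] o=[-0.0714, -0.8951, 0.4000] → [0.0012, -0.0355, 0.0000, 0.0000, 0.0000, 1.0000]
J4: z=[-0.0349, 0.9994, 0.0000] o=[0.2284, -0.8847, 0.4000] → [0.4971, 0.0174, 0.3355, -0.0349, 0.9994, 0.0000]
V = J·q̇ = [-0.0630, 0.0856, -0.2399, 0.0250, -0.7146, 0.7930]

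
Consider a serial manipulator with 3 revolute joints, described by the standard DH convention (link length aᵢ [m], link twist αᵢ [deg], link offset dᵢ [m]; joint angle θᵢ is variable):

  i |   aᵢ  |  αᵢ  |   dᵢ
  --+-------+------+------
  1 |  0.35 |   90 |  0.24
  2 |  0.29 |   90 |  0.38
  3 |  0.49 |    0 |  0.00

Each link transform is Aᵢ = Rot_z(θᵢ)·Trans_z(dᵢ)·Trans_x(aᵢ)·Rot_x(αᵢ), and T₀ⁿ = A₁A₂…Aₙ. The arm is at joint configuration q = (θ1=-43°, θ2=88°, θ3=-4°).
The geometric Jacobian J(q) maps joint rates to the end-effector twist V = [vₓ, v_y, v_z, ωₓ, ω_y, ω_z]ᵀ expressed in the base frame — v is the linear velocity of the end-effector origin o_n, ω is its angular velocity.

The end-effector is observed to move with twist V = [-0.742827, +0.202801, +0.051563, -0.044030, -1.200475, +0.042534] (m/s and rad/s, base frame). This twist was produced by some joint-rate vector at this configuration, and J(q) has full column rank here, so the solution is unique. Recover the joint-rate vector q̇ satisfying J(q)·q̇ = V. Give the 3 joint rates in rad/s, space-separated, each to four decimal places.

o_n = [0.0400, -0.5102, 1.0183]
J₁: ẑ×o_n = [0.5102, 0.0400, -0.0000], ω = ẑ
J2: z=[-0.6820, -0.7314, 0.0000] o=[0.2560, -0.2387, 0.2400] → [-0.5692, 0.5308, 0.0272, -0.6820, -0.7314, 0.0000]
J3: z=[0.7309, -0.6816, -0.0349] o=[0.0042, -0.5235, 0.5298] → [-0.3325, -0.3583, 0.0342, 0.7309, -0.6816, -0.0349]
q̇ = J⁺·V = [0.0700, 0.9080, 0.7870]

0.0700 0.9080 0.7870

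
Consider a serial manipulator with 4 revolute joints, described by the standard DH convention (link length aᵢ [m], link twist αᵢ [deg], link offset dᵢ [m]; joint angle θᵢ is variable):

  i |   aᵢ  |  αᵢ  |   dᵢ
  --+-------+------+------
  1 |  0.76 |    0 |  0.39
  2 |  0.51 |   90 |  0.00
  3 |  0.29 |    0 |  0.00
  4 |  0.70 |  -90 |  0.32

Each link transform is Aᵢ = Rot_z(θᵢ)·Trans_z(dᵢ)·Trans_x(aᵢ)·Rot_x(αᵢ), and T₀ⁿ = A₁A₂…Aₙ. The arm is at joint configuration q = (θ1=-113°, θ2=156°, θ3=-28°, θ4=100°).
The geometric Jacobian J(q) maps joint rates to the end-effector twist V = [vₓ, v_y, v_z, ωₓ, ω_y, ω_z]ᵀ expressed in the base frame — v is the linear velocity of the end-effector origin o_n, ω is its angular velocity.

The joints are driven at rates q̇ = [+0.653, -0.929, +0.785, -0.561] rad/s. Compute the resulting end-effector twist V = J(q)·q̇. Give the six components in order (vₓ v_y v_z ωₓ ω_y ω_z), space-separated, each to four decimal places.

0.5462 -0.4813 0.2495 0.1528 -0.1638 -0.2760

o_n = [0.6397, -0.2636, 0.9196]
J₁: ẑ×o_n = [0.2636, 0.6397, -0.0000], ω = ẑ
J2: z=[0.0000, 0.0000, 1.0000] o=[-0.2970, -0.6996, 0.3900] → [-0.4359, 0.9367, 0.0000, 0.0000, 0.0000, 1.0000]
J3: z=[0.6820, -0.7314, 0.0000] o=[0.0760, -0.3518, 0.3900] → [-0.3873, -0.3612, 0.4724, 0.6820, -0.7314, 0.0000]
J4: z=[0.6820, -0.7314, 0.0000] o=[0.2633, -0.1771, 0.2539] → [-0.4869, -0.4540, 0.2163, 0.6820, -0.7314, 0.0000]
V = J·q̇ = [0.5462, -0.4813, 0.2495, 0.1528, -0.1638, -0.2760]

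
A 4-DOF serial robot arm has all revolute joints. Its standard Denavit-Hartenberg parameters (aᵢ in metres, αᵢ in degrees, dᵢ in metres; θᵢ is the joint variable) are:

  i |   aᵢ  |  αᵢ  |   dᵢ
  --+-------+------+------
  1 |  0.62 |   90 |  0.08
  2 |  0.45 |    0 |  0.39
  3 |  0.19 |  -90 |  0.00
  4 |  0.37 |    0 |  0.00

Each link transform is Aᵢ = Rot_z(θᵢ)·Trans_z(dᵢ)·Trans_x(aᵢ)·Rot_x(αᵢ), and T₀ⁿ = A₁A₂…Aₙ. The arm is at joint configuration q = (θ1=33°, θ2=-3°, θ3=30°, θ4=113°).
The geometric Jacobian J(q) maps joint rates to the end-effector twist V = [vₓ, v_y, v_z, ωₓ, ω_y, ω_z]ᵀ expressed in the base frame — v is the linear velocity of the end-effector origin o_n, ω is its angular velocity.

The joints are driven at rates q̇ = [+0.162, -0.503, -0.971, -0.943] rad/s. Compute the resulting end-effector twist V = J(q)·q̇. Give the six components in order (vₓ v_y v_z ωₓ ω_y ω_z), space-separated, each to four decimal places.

o_n = [0.9577, 0.5630, 0.0771]
J₁: ẑ×o_n = [-0.5630, 0.9577, 0.0000], ω = ẑ
J2: z=[0.5446, -0.8387, 0.0000] o=[0.5200, 0.3377, 0.0800] → [0.0025, 0.0016, 0.4899, 0.5446, -0.8387, 0.0000]
J3: z=[0.5446, -0.8387, 0.0000] o=[1.1093, 0.2553, 0.0564] → [-0.0173, -0.0112, 0.0405, 0.5446, -0.8387, 0.0000]
J4: z=[-0.3807, -0.2473, 0.8910] o=[1.2512, 0.3475, 0.1427] → [-0.1758, -0.2865, -0.1546, -0.3807, -0.2473, 0.8910]
V = J·q̇ = [0.0901, 0.4355, -0.1399, -0.4438, 1.4694, -0.6782]

0.0901 0.4355 -0.1399 -0.4438 1.4694 -0.6782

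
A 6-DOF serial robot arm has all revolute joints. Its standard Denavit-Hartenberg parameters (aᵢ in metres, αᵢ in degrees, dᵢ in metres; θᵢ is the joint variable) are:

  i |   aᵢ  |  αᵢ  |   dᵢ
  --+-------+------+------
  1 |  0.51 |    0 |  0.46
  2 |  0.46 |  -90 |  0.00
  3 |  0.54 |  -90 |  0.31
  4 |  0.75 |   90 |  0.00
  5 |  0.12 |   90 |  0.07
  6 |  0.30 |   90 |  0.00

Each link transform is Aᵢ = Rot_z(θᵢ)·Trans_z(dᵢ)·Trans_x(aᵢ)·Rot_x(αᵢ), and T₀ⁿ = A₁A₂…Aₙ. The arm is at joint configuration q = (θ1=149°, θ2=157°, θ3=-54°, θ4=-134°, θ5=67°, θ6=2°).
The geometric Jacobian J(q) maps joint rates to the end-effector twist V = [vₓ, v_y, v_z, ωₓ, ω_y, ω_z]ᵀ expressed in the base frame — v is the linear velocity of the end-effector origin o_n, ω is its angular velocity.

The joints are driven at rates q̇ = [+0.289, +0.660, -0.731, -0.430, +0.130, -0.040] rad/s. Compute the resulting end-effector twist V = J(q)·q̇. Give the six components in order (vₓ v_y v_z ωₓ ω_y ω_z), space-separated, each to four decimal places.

o_n = [0.7017, 0.2461, 0.1092]
J₁: ẑ×o_n = [-0.2461, 0.7017, 0.0000], ω = ẑ
J2: z=[0.0000, 0.0000, 1.0000] o=[-0.4372, 0.2627, 0.4600] → [0.0166, 1.1388, -0.0000, 0.0000, 0.0000, 1.0000]
J3: z=[0.8090, 0.5878, 0.0000] o=[-0.1668, -0.1095, 0.4600] → [-0.2062, 0.2838, -0.2228, 0.8090, 0.5878, 0.0000]
J4: z=[0.4755, -0.6545, -0.5878] o=[0.2706, -0.1841, 0.8969] → [0.7684, 0.1212, 0.4867, 0.4755, -0.6545, -0.5878]
J5: z=[-0.8105, -0.0662, -0.5820] o=[0.5271, 0.3808, 0.4754] → [-0.0541, -0.3984, 0.1208, -0.8105, -0.0662, -0.5820]
J6: z=[0.1290, 0.9490, -0.2876] o=[0.5389, 0.3392, 0.3434] → [-0.2490, -0.0166, -0.1665, 0.1290, 0.9490, -0.2876]
V = J·q̇ = [-0.2369, 0.6438, -0.0241, -0.9064, -0.1948, 1.1376]

-0.2369 0.6438 -0.0241 -0.9064 -0.1948 1.1376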